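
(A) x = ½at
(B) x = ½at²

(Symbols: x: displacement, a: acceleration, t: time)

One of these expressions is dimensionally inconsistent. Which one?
(A)

(A) x = ½at: LHS [L], RHS [L T^-1] ✗
(B) x = ½at²: LHS [L], RHS [L] ✓

Expression (A) x = ½at is dimensionally incorrect.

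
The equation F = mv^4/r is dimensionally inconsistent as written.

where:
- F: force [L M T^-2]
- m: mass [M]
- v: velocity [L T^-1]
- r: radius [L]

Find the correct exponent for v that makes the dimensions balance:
The exponent of v should be 2: F = mv^2/r

The LHS F has dimensions [L M T^-2]; v has dimensions [L T^-1].
As written, the RHS mv^4/r (exponent 4 on v) has dimensions [L^3 M T^-4], which does not match.
With exponent 2, the RHS mv^2/r has dimensions [L M T^-2], matching the LHS.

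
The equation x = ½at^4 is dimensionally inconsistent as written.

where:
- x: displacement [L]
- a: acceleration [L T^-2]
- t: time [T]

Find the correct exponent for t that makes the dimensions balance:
The exponent of t should be 2: x = ½at^2

The LHS x has dimensions [L]; t has dimensions [T].
As written, the RHS ½at^4 (exponent 4 on t) has dimensions [L T^2], which does not match.
With exponent 2, the RHS ½at^2 has dimensions [L], matching the LHS.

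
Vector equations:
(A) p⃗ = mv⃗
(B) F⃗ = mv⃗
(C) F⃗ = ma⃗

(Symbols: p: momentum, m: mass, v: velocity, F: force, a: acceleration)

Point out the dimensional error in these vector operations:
(B) F⃗ = mv⃗

(A) p⃗ = mv⃗: LHS [L M T^-1], RHS [L M T^-1] ✓ — mass (scalar) times velocity (vector)
(B) F⃗ = mv⃗: LHS [L M T^-2], RHS [L M T^-1] ✗ — mass times velocity is momentum, not force; should be ma⃗
(C) F⃗ = ma⃗: LHS [L M T^-2], RHS [L M T^-2] ✓ — Force and acceleration are vectors, mass is a scalar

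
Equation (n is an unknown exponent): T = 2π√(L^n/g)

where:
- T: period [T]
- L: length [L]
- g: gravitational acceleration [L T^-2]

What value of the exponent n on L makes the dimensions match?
n = 1

T has dimensions [T]; L has dimensions [L].
With n = 1: 2π√(L^1/g) has dimensions [T], matching the LHS ✓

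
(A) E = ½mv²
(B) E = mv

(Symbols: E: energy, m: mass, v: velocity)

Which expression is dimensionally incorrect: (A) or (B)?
(B)

(A) E = ½mv²: LHS [L^2 M T^-2], RHS [L^2 M T^-2] ✓
(B) E = mv: LHS [L^2 M T^-2], RHS [L M T^-1] ✗

Expression (B) E = mv is dimensionally incorrect.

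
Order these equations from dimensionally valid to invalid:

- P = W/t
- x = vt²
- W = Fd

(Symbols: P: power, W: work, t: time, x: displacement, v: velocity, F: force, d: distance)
Dimensionally correct: P = W/t, W = Fd
Dimensionally incorrect: x = vt²
Ordered (correct first, then incorrect): P = W/t, W = Fd, x = vt²

- P = W/t: LHS [L^2 M T^-3], RHS [L^2 M T^-3] → correct ✓
- x = vt²: LHS [L], RHS [L T] → incorrect ✗
- W = Fd: LHS [L^2 M T^-2], RHS [L^2 M T^-2] → correct ✓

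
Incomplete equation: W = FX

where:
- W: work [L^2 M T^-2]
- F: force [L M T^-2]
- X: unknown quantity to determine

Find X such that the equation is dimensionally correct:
X = d (distance), dimensions [L]

W has dimensions [L^2 M T^-2]; the rest of the RHS (F) has dimensions [L M T^-2].
So X must have dimensions [L] — X = d (distance).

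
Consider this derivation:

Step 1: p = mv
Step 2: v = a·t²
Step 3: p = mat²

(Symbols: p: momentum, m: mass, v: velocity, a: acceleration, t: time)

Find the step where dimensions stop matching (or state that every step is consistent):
Step 2

Step 1: p = mv → LHS [L M T^-1], RHS [L M T^-1] ✓
Step 2: v = a·t² → LHS [L T^-1], RHS [L] ✗

The first dimensional inconsistency appears in step 2: v = a·t²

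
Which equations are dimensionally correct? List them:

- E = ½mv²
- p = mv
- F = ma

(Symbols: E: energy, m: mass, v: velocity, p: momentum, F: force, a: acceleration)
Dimensionally correct: E = ½mv², p = mv, F = ma
Dimensionally incorrect: none
Ordered (correct first, then incorrect): E = ½mv², p = mv, F = ma

- E = ½mv²: LHS [L^2 M T^-2], RHS [L^2 M T^-2] → correct ✓
- p = mv: LHS [L M T^-1], RHS [L M T^-1] → correct ✓
- F = ma: LHS [L M T^-2], RHS [L M T^-2] → correct ✓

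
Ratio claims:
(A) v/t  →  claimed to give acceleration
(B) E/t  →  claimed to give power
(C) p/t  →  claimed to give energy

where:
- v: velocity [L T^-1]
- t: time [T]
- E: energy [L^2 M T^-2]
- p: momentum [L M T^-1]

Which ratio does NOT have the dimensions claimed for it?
(C) p/t does not give energy

(A) v/t: [L T^-2] = acceleration [L T^-2] ✓
(B) E/t: [L^2 M T^-3] = power [L^2 M T^-3] ✓
(C) p/t: [L M T^-2] ≠ energy [L^2 M T^-2] ✗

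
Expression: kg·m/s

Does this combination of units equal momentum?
Yes

The expression kg·m/s has dimensions [L M T^-1], which is exactly momentum [L M T^-1].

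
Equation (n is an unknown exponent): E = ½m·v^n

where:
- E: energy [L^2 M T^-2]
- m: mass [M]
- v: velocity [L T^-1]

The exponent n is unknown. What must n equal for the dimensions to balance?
n = 2

E has dimensions [L^2 M T^-2]; v has dimensions [L T^-1].
The rest of the RHS has dimensions [M], so v^n must supply [L^2 T^-2].
With n = 2: ½m·v^2 has dimensions [L^2 M T^-2], matching the LHS ✓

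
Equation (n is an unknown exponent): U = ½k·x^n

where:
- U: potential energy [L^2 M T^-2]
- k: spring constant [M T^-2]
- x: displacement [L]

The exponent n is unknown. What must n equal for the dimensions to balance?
n = 2

U has dimensions [L^2 M T^-2]; x has dimensions [L].
The rest of the RHS has dimensions [M T^-2], so x^n must supply [L^2].
With n = 2: ½k·x^2 has dimensions [L^2 M T^-2], matching the LHS ✓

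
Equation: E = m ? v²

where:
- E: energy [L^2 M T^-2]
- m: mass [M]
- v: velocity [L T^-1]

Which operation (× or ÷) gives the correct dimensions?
multiplication (×): E = m × v²

E [L^2 M T^-2]; m [M]; v² [L^2 T^-2].
m × v² → [L^2 M T^-2] ✓
m ÷ v² → [L^-2 M T^2] ✗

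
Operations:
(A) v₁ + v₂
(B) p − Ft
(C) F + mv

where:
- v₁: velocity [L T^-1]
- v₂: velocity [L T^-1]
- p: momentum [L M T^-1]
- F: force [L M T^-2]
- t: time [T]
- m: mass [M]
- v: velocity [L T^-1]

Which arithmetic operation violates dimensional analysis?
(C) F + mv

(A) v₁ + v₂: v₁ [L T^-1] and v₂ [L T^-1] — same dimensions ✓
(B) p − Ft: p [L M T^-1] and Ft [L M T^-1] — same dimensions ✓
(C) F + mv: F [L M T^-2] and mv [L M T^-1] — different dimensions cannot be added/subtracted ✗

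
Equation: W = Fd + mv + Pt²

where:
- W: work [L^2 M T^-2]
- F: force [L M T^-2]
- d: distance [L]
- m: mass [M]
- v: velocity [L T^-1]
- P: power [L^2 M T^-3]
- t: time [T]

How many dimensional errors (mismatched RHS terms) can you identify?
2

LHS W: [L^2 M T^-2]
- Fd: [L^2 M T^-2] ✓
- mv: [L M T^-1] ✗
- Pt²: [L^2 M T^-1] ✗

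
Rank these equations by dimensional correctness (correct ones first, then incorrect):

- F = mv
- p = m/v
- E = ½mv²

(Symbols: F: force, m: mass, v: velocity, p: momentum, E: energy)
Dimensionally correct: E = ½mv²
Dimensionally incorrect: F = mv, p = m/v
Ordered (correct first, then incorrect): E = ½mv², F = mv, p = m/v

- F = mv: LHS [L M T^-2], RHS [L M T^-1] → incorrect ✗
- p = m/v: LHS [L M T^-1], RHS [L^-1 M T] → incorrect ✗
- E = ½mv²: LHS [L^2 M T^-2], RHS [L^2 M T^-2] → correct ✓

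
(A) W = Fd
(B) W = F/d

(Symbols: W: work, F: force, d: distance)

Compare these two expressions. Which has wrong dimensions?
(B)

(A) W = Fd: LHS [L^2 M T^-2], RHS [L^2 M T^-2] ✓
(B) W = F/d: LHS [L^2 M T^-2], RHS [M T^-2] ✗

Expression (B) W = F/d is dimensionally incorrect.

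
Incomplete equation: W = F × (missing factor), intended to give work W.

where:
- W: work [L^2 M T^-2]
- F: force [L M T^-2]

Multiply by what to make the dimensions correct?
d (distance), dimensions [L]

W has dimensions [L^2 M T^-2] and F has dimensions [L M T^-2].
The missing factor must have dimensions [L^2 M T^-2] / [L M T^-2] = [L], i.e. distance (d).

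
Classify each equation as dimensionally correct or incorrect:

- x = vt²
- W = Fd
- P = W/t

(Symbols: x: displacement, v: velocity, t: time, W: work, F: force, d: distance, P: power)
Dimensionally correct: W = Fd, P = W/t
Dimensionally incorrect: x = vt²
Ordered (correct first, then incorrect): W = Fd, P = W/t, x = vt²

- x = vt²: LHS [L], RHS [L T] → incorrect ✗
- W = Fd: LHS [L^2 M T^-2], RHS [L^2 M T^-2] → correct ✓
- P = W/t: LHS [L^2 M T^-3], RHS [L^2 M T^-3] → correct ✓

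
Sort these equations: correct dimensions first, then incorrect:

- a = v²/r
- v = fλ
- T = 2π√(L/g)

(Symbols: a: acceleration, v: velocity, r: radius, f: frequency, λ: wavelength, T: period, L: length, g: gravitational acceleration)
Dimensionally correct: a = v²/r, v = fλ, T = 2π√(L/g)
Dimensionally incorrect: none
Ordered (correct first, then incorrect): a = v²/r, v = fλ, T = 2π√(L/g)

- a = v²/r: LHS [L T^-2], RHS [L T^-2] → correct ✓
- v = fλ: LHS [L T^-1], RHS [L T^-1] → correct ✓
- T = 2π√(L/g): LHS [T], RHS [T] → correct ✓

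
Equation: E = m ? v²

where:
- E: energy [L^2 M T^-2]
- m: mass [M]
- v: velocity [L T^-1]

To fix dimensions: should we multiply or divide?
multiplication (×): E = m × v²

E [L^2 M T^-2]; m [M]; v² [L^2 T^-2].
m × v² → [L^2 M T^-2] ✓
m ÷ v² → [L^-2 M T^2] ✗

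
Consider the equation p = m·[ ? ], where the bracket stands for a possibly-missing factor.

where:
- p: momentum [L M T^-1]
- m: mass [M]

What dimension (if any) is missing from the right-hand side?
[L T^-1] — velocity (e.g. v)

p has dimensions [L M T^-1]; m has dimensions [M].
The bracketed factor must supply [L M T^-1] / [M] = [L T^-1].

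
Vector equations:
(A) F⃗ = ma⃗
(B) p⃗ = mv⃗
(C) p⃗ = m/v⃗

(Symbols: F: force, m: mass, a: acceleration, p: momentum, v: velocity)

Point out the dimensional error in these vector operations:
(C) p⃗ = m/v⃗

(A) F⃗ = ma⃗: LHS [L M T^-2], RHS [L M T^-2] ✓ — Force and acceleration are vectors, mass is a scalar
(B) p⃗ = mv⃗: LHS [L M T^-1], RHS [L M T^-1] ✓ — mass (scalar) times velocity (vector)
(C) p⃗ = m/v⃗: LHS [L M T^-1], RHS [L^-1 M T] ✗ — momentum is mass times velocity; should be mv⃗ (and division by a vector is undefined)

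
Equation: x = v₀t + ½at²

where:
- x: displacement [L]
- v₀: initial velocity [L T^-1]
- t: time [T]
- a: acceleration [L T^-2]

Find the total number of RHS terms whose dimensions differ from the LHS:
0

LHS x: [L]
- v₀t: [L] ✓
- ½at²: [L] ✓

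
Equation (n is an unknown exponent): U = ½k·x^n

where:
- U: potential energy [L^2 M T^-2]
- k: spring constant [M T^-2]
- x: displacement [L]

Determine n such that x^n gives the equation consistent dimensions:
n = 2

U has dimensions [L^2 M T^-2]; x has dimensions [L].
The rest of the RHS has dimensions [M T^-2], so x^n must supply [L^2].
With n = 2: ½k·x^2 has dimensions [L^2 M T^-2], matching the LHS ✓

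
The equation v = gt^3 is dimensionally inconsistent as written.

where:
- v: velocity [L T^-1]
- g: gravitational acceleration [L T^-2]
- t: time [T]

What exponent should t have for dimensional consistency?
The exponent of t should be 1: v = gt

The LHS v has dimensions [L T^-1]; t has dimensions [T].
As written, the RHS gt^3 (exponent 3 on t) has dimensions [L T], which does not match.
With exponent 1, the RHS gt has dimensions [L T^-1], matching the LHS.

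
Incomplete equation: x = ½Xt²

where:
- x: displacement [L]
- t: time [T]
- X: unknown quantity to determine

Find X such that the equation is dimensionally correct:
X = a (acceleration), dimensions [L T^-2]

x has dimensions [L]; the rest of the RHS (½ t²) has dimensions [T^2].
So X must have dimensions [L T^-2] — X = a (acceleration).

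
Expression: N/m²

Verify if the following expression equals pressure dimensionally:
Yes

The expression N/m² has dimensions [L^-1 M T^-2], which is exactly pressure [L^-1 M T^-2].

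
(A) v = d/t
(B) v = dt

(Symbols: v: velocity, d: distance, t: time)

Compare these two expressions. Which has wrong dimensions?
(B)

(A) v = d/t: LHS [L T^-1], RHS [L T^-1] ✓
(B) v = dt: LHS [L T^-1], RHS [L T] ✗

Expression (B) v = dt is dimensionally incorrect.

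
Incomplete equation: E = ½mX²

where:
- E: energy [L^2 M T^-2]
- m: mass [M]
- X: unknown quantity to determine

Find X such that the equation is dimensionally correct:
X = v (velocity), dimensions [L T^-1]

E has dimensions [L^2 M T^-2]; the rest of the RHS (½m) has dimensions [M].
So X² must have dimensions [L^2 T^-2], i.e. X has dimensions [L T^-1] — X = v (velocity).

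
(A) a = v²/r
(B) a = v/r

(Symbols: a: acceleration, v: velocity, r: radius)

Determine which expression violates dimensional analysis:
(B)

(A) a = v²/r: LHS [L T^-2], RHS [L T^-2] ✓
(B) a = v/r: LHS [L T^-2], RHS [T^-1] ✗

Expression (B) a = v/r is dimensionally incorrect.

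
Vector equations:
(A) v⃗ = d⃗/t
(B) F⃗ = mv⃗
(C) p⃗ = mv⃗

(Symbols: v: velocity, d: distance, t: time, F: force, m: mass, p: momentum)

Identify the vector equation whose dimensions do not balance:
(B) F⃗ = mv⃗

(A) v⃗ = d⃗/t: LHS [L T^-1], RHS [L T^-1] ✓ — displacement (vector) divided by time (scalar)
(B) F⃗ = mv⃗: LHS [L M T^-2], RHS [L M T^-1] ✗ — mass times velocity is momentum, not force; should be ma⃗
(C) p⃗ = mv⃗: LHS [L M T^-1], RHS [L M T^-1] ✓ — mass (scalar) times velocity (vector)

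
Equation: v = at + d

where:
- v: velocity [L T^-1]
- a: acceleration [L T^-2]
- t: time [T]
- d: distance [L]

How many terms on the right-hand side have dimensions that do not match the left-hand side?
1

LHS v: [L T^-1]
- at: [L T^-1] ✓
- d: [L] ✗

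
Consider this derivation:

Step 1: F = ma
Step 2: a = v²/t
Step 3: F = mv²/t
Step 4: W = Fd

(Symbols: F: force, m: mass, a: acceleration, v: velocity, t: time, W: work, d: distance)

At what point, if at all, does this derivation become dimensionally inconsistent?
Step 2

Step 1: F = ma → LHS [L M T^-2], RHS [L M T^-2] ✓
Step 2: a = v²/t → LHS [L T^-2], RHS [L^2 T^-3] ✗

The first dimensional inconsistency appears in step 2: a = v²/t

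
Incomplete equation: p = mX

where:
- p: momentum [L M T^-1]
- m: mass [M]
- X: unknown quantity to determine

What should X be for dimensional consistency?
X = v (velocity), dimensions [L T^-1]

p has dimensions [L M T^-1]; the rest of the RHS (m) has dimensions [M].
So X must have dimensions [L T^-1] — X = v (velocity).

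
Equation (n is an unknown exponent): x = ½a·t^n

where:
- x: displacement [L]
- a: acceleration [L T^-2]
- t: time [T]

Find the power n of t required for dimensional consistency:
n = 2

x has dimensions [L]; t has dimensions [T].
The rest of the RHS has dimensions [L T^-2], so t^n must supply [T^2].
With n = 2: ½a·t^2 has dimensions [L], matching the LHS ✓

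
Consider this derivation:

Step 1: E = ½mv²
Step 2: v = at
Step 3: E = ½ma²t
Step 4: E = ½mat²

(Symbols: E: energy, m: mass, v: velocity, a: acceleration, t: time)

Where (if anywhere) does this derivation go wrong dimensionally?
Step 3

Step 1: E = ½mv² → LHS [L^2 M T^-2], RHS [L^2 M T^-2] ✓
Step 2: v = at → LHS [L T^-1], RHS [L T^-1] ✓
Step 3: E = ½ma²t → LHS [L^2 M T^-2], RHS [L^2 M T^-3] ✗

The first dimensional inconsistency appears in step 3: E = ½ma²t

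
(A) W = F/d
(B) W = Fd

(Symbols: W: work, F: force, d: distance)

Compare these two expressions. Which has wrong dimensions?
(A)

(A) W = F/d: LHS [L^2 M T^-2], RHS [M T^-2] ✗
(B) W = Fd: LHS [L^2 M T^-2], RHS [L^2 M T^-2] ✓

Expression (A) W = F/d is dimensionally incorrect.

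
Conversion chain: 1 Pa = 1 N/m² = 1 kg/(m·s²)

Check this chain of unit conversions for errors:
The chain is correct (no errors).

Correct: Pascal is Newton per square meter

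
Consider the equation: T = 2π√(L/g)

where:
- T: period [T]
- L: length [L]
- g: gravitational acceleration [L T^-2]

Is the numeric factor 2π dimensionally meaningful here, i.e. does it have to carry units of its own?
No

T has dimensions [T] and √(L/g) already has dimensions [T], so the equation balances without 2π contributing any dimensions. 2π is a pure (dimensionless) number; changing or removing it would not affect dimensional consistency.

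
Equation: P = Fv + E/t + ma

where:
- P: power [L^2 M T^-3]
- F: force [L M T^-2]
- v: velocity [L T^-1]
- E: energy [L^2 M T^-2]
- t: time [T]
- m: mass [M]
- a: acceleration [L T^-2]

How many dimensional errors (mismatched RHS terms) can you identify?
1

LHS P: [L^2 M T^-3]
- Fv: [L^2 M T^-3] ✓
- E/t: [L^2 M T^-3] ✓
- ma: [L M T^-2] ✗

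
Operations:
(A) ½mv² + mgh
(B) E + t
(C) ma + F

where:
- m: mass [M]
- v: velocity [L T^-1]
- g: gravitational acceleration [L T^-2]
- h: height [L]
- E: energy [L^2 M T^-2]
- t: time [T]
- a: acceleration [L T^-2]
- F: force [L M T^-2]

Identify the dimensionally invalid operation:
(B) E + t

(A) ½mv² + mgh: ½mv² [L^2 M T^-2] and mgh [L^2 M T^-2] — same dimensions ✓
(B) E + t: E [L^2 M T^-2] and t [T] — different dimensions cannot be added/subtracted ✗
(C) ma + F: ma [L M T^-2] and F [L M T^-2] — same dimensions ✓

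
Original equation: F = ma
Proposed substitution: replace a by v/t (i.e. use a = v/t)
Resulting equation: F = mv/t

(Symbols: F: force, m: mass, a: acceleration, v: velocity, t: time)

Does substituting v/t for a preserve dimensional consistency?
Yes

[a] = [L T^-2] and [v/t] = [L T^-2]. These match, so the substitution replaces a quantity by one of the same dimensions and the result F = mv/t has LHS [L M T^-2] vs RHS [L M T^-2] — still consistent.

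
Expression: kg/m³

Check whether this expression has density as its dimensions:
Yes

The expression kg/m³ has dimensions [L^-3 M], which is exactly density [L^-3 M].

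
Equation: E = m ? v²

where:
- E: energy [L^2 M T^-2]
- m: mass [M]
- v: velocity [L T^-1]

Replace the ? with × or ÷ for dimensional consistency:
multiplication (×): E = m × v²

E [L^2 M T^-2]; m [M]; v² [L^2 T^-2].
m × v² → [L^2 M T^-2] ✓
m ÷ v² → [L^-2 M T^2] ✗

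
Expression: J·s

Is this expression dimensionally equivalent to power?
No

The expression J·s has dimensions [L^2 M T^-1], but power has dimensions [L^2 M T^-3].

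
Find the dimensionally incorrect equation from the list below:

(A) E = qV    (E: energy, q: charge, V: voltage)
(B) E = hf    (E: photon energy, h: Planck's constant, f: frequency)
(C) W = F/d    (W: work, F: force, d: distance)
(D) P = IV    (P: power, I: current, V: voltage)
(C) W = F/d

The equation (C) W = F/d is dimensionally incorrect.

LHS (W): [L^2 M T^-2]
RHS (F/d): [M T^-2] ✗

The dimensions do not match. The other three equations balance.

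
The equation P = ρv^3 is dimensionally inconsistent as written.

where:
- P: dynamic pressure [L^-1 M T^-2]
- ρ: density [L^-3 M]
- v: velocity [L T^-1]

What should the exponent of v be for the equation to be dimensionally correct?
The exponent of v should be 2: P = ρv^2

The LHS P has dimensions [L^-1 M T^-2]; v has dimensions [L T^-1].
As written, the RHS ρv^3 (exponent 3 on v) has dimensions [M T^-3], which does not match.
With exponent 2, the RHS ρv^2 has dimensions [L^-1 M T^-2], matching the LHS.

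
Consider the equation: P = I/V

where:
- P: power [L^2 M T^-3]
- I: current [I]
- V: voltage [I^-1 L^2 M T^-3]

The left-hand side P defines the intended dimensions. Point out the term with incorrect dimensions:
The right-hand side term I/V

P has dimensions [L^2 M T^-3], but I/V has dimensions [I^2 L^-2 M^-1 T^3], so the term I/V is dimensionally wrong for P.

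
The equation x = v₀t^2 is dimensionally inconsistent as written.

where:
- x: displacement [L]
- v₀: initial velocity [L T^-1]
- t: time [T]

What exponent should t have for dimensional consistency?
The exponent of t should be 1: x = v₀t

The LHS x has dimensions [L]; t has dimensions [T].
As written, the RHS v₀t^2 (exponent 2 on t) has dimensions [L T], which does not match.
With exponent 1, the RHS v₀t has dimensions [L], matching the LHS.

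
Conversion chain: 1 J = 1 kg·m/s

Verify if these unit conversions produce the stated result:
The chain is incorrect (it contains an error).

Incorrect: Joule is kg·m²/s², not kg·m/s (that is momentum)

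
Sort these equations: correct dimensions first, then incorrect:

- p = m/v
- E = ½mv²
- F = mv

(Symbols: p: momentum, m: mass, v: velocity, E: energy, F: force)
Dimensionally correct: E = ½mv²
Dimensionally incorrect: p = m/v, F = mv
Ordered (correct first, then incorrect): E = ½mv², p = m/v, F = mv

- p = m/v: LHS [L M T^-1], RHS [L^-1 M T] → incorrect ✗
- E = ½mv²: LHS [L^2 M T^-2], RHS [L^2 M T^-2] → correct ✓
- F = mv: LHS [L M T^-2], RHS [L M T^-1] → incorrect ✗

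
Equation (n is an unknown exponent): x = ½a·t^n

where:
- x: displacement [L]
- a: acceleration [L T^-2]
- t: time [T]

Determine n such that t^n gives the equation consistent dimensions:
n = 2

x has dimensions [L]; t has dimensions [T].
The rest of the RHS has dimensions [L T^-2], so t^n must supply [T^2].
With n = 2: ½a·t^2 has dimensions [L], matching the LHS ✓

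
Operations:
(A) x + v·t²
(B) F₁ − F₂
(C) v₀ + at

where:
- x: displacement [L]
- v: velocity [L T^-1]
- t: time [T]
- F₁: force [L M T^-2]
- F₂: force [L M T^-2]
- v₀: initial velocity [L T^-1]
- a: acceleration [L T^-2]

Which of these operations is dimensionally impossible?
(A) x + v·t²

(A) x + v·t²: x [L] and v·t² [L T] — different dimensions cannot be added/subtracted ✗
(B) F₁ − F₂: F₁ [L M T^-2] and F₂ [L M T^-2] — same dimensions ✓
(C) v₀ + at: v₀ [L T^-1] and at [L T^-1] — same dimensions ✓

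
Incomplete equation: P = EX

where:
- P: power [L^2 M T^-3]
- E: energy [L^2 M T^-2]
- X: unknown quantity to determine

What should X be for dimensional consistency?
X = f (inverse time / frequency (1/t)), dimensions [T^-1]

P has dimensions [L^2 M T^-3]; the rest of the RHS (E) has dimensions [L^2 M T^-2].
So X must have dimensions [T^-1] — X = f (inverse time / frequency (1/t)).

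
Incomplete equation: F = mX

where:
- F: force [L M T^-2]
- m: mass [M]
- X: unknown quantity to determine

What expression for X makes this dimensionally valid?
X = a (acceleration), dimensions [L T^-2]

F has dimensions [L M T^-2]; the rest of the RHS (m) has dimensions [M].
So X must have dimensions [L T^-2] — X = a (acceleration).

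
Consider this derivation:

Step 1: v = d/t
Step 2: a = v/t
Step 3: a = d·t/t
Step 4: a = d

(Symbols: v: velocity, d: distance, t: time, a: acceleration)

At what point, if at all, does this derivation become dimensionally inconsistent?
Step 3

Step 1: v = d/t → LHS [L T^-1], RHS [L T^-1] ✓
Step 2: a = v/t → LHS [L T^-2], RHS [L T^-2] ✓
Step 3: a = d·t/t → LHS [L T^-2], RHS [L] ✗

The first dimensional inconsistency appears in step 3: a = d·t/t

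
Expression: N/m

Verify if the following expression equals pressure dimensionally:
No

The expression N/m has dimensions [M T^-2], but pressure has dimensions [L^-1 M T^-2].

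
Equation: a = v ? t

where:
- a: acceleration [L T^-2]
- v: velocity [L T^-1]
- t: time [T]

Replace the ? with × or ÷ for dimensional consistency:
division (÷): a = v ÷ t

a [L T^-2]; v [L T^-1]; t [T].
v × t → [L] ✗
v ÷ t → [L T^-2] ✓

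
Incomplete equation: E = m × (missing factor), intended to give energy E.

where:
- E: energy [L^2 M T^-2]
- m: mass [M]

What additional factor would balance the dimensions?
v² (velocity squared), dimensions [L^2 T^-2]

E has dimensions [L^2 M T^-2] and m has dimensions [M].
The missing factor must have dimensions [L^2 M T^-2] / [M] = [L^2 T^-2], i.e. velocity squared (v²).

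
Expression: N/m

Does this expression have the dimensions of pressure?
No

The expression N/m has dimensions [M T^-2], but pressure has dimensions [L^-1 M T^-2].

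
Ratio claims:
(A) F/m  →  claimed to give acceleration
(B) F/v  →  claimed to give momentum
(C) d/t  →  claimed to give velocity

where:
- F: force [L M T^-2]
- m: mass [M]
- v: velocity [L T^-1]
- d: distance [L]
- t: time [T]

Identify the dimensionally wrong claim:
(B) F/v does not give momentum

(A) F/m: [L T^-2] = acceleration [L T^-2] ✓
(B) F/v: [M T^-1] ≠ momentum [L M T^-1] ✗
(C) d/t: [L T^-1] = velocity [L T^-1] ✓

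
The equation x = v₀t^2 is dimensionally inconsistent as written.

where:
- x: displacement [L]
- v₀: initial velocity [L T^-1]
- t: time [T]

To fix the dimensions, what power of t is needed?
The exponent of t should be 1: x = v₀t

The LHS x has dimensions [L]; t has dimensions [T].
As written, the RHS v₀t^2 (exponent 2 on t) has dimensions [L T], which does not match.
With exponent 1, the RHS v₀t has dimensions [L], matching the LHS.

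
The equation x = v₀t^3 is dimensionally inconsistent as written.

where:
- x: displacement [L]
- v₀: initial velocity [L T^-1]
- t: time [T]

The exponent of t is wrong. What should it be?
The exponent of t should be 1: x = v₀t

The LHS x has dimensions [L]; t has dimensions [T].
As written, the RHS v₀t^3 (exponent 3 on t) has dimensions [L T^2], which does not match.
With exponent 1, the RHS v₀t has dimensions [L], matching the LHS.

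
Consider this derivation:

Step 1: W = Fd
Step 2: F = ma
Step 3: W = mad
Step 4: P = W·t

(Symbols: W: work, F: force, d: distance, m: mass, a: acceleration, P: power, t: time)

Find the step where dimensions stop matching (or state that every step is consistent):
Step 4

Step 1: W = Fd → LHS [L^2 M T^-2], RHS [L^2 M T^-2] ✓
Step 2: F = ma → LHS [L M T^-2], RHS [L M T^-2] ✓
Step 3: W = mad → LHS [L^2 M T^-2], RHS [L^2 M T^-2] ✓
Step 4: P = W·t → LHS [L^2 M T^-3], RHS [L^2 M T^-1] ✗

The first dimensional inconsistency appears in step 4: P = W·t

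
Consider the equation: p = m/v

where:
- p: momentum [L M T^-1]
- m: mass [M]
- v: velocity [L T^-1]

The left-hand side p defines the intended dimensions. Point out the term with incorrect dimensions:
The right-hand side term m/v

p has dimensions [L M T^-1], but m/v has dimensions [L^-1 M T], so the term m/v is dimensionally wrong for p.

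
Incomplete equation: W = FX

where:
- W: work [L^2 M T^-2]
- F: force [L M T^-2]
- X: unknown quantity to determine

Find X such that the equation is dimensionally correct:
X = d (distance), dimensions [L]

W has dimensions [L^2 M T^-2]; the rest of the RHS (F) has dimensions [L M T^-2].
So X must have dimensions [L] — X = d (distance).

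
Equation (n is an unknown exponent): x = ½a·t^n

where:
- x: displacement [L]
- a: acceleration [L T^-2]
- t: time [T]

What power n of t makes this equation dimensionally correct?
n = 2

x has dimensions [L]; t has dimensions [T].
The rest of the RHS has dimensions [L T^-2], so t^n must supply [T^2].
With n = 2: ½a·t^2 has dimensions [L], matching the LHS ✓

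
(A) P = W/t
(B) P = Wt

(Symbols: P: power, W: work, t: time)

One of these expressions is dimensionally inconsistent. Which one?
(B)

(A) P = W/t: LHS [L^2 M T^-3], RHS [L^2 M T^-3] ✓
(B) P = Wt: LHS [L^2 M T^-3], RHS [L^2 M T^-1] ✗

Expression (B) P = Wt is dimensionally incorrect.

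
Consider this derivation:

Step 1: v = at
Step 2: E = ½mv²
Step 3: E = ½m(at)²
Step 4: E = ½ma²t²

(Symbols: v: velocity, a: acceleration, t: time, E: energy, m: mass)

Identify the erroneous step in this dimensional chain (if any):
No step introduces an error — all steps are dimensionally consistent.

Step 1: v = at → LHS [L T^-1], RHS [L T^-1] ✓
Step 2: E = ½mv² → LHS [L^2 M T^-2], RHS [L^2 M T^-2] ✓
Step 3: E = ½m(at)² → LHS [L^2 M T^-2], RHS [L^2 M T^-2] ✓
Step 4: E = ½ma²t² → LHS [L^2 M T^-2], RHS [L^2 M T^-2] ✓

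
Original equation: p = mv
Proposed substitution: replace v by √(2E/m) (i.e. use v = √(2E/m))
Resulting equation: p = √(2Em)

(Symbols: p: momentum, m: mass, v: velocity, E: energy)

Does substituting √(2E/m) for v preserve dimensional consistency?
Yes

[v] = [L T^-1] and [√(2E/m)] = [L T^-1]. These match, so the substitution replaces a quantity by one of the same dimensions and the result p = √(2Em) has LHS [L M T^-1] vs RHS [L M T^-1] — still consistent.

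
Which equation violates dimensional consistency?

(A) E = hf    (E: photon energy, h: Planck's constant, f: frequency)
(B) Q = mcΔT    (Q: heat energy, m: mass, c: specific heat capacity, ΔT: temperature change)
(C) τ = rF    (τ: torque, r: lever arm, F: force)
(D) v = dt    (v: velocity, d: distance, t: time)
(D) v = dt

The equation (D) v = dt is dimensionally incorrect.

LHS (v): [L T^-1]
RHS (dt): [L T] ✗

The dimensions do not match. The other three equations balance.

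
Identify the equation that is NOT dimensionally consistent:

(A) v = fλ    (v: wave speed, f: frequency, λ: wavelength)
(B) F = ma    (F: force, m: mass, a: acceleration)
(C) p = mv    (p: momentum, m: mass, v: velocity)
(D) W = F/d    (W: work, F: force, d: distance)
(D) W = F/d

The equation (D) W = F/d is dimensionally incorrect.

LHS (W): [L^2 M T^-2]
RHS (F/d): [M T^-2] ✗

The dimensions do not match. The other three equations balance.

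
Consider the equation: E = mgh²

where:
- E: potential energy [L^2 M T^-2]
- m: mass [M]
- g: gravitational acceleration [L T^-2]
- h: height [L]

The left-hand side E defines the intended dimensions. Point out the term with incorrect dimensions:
The right-hand side term mgh²

E has dimensions [L^2 M T^-2], but mgh² has dimensions [L^3 M T^-2], so the term mgh² is dimensionally wrong for E.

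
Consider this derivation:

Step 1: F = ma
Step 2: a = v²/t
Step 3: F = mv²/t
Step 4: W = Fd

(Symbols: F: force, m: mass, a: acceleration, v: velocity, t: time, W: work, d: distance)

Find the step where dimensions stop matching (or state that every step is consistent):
Step 2

Step 1: F = ma → LHS [L M T^-2], RHS [L M T^-2] ✓
Step 2: a = v²/t → LHS [L T^-2], RHS [L^2 T^-3] ✗

The first dimensional inconsistency appears in step 2: a = v²/t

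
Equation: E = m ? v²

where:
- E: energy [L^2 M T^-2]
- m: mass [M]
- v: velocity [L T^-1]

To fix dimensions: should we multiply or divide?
multiplication (×): E = m × v²

E [L^2 M T^-2]; m [M]; v² [L^2 T^-2].
m × v² → [L^2 M T^-2] ✓
m ÷ v² → [L^-2 M T^2] ✗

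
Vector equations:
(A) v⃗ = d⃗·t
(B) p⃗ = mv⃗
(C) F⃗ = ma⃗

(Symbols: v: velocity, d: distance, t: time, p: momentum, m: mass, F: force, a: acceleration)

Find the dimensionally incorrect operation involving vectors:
(A) v⃗ = d⃗·t

(A) v⃗ = d⃗·t: LHS [L T^-1], RHS [L T] ✗ — velocity is displacement per time; should be d⃗/t
(B) p⃗ = mv⃗: LHS [L M T^-1], RHS [L M T^-1] ✓ — mass (scalar) times velocity (vector)
(C) F⃗ = ma⃗: LHS [L M T^-2], RHS [L M T^-2] ✓ — Force and acceleration are vectors, mass is a scalar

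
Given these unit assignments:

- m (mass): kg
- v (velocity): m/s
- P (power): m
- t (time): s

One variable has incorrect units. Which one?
P

The variable P (power) should have units W, not m.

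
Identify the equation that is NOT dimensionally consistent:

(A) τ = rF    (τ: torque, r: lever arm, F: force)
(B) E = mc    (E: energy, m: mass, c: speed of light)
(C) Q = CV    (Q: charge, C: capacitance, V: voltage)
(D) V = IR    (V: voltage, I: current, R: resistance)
(B) E = mc

The equation (B) E = mc is dimensionally incorrect.

LHS (E): [L^2 M T^-2]
RHS (mc): [L M T^-1] ✗

The dimensions do not match. The other three equations balance.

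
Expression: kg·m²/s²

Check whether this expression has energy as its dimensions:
Yes

The expression kg·m²/s² has dimensions [L^2 M T^-2], which is exactly energy [L^2 M T^-2].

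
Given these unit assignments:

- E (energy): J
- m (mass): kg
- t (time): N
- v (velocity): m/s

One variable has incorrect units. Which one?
t

The variable t (time) should have units s, not N.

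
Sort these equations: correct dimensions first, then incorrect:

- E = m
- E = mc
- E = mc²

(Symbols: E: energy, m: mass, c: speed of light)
Dimensionally correct: E = mc²
Dimensionally incorrect: E = m, E = mc
Ordered (correct first, then incorrect): E = mc², E = m, E = mc

- E = m: LHS [L^2 M T^-2], RHS [M] → incorrect ✗
- E = mc: LHS [L^2 M T^-2], RHS [L M T^-1] → incorrect ✗
- E = mc²: LHS [L^2 M T^-2], RHS [L^2 M T^-2] → correct ✓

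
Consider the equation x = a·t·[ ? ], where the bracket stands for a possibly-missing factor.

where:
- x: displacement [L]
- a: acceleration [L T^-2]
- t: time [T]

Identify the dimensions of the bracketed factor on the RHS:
[T] — time (e.g. t)

x has dimensions [L]; a·t has dimensions [L T^-1].
The bracketed factor must supply [L] / [L T^-1] = [T].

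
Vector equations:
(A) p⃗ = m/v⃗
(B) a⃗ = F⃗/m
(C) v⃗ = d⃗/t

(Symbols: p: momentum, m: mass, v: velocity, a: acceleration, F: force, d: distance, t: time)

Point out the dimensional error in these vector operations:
(A) p⃗ = m/v⃗

(A) p⃗ = m/v⃗: LHS [L M T^-1], RHS [L^-1 M T] ✗ — momentum is mass times velocity; should be mv⃗ (and division by a vector is undefined)
(B) a⃗ = F⃗/m: LHS [L T^-2], RHS [L T^-2] ✓ — force (vector) divided by mass (scalar)
(C) v⃗ = d⃗/t: LHS [L T^-1], RHS [L T^-1] ✓ — displacement (vector) divided by time (scalar)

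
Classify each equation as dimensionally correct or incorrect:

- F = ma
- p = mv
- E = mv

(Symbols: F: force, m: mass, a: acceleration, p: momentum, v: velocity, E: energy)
Dimensionally correct: F = ma, p = mv
Dimensionally incorrect: E = mv
Ordered (correct first, then incorrect): F = ma, p = mv, E = mv

- F = ma: LHS [L M T^-2], RHS [L M T^-2] → correct ✓
- p = mv: LHS [L M T^-1], RHS [L M T^-1] → correct ✓
- E = mv: LHS [L^2 M T^-2], RHS [L M T^-1] → incorrect ✗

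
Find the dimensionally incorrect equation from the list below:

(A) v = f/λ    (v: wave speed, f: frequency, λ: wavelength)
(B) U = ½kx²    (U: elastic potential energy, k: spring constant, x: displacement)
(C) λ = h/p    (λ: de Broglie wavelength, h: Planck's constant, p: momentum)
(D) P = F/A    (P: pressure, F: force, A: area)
(A) v = f/λ

The equation (A) v = f/λ is dimensionally incorrect.

LHS (v): [L T^-1]
RHS (f/λ): [L^-1 T^-1] ✗

The dimensions do not match. The other three equations balance.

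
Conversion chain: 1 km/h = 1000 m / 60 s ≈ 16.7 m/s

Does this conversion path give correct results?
The chain is incorrect (it contains an error).

Incorrect: 1 h = 3600 s, not 60 s (1 km/h ≈ 0.278 m/s)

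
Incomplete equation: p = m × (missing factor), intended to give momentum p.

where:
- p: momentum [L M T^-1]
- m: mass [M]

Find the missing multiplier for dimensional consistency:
v (velocity), dimensions [L T^-1]

p has dimensions [L M T^-1] and m has dimensions [M].
The missing factor must have dimensions [L M T^-1] / [M] = [L T^-1], i.e. velocity (v).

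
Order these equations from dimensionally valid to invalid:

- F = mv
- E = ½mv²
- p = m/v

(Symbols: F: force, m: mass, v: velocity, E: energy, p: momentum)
Dimensionally correct: E = ½mv²
Dimensionally incorrect: F = mv, p = m/v
Ordered (correct first, then incorrect): E = ½mv², F = mv, p = m/v

- F = mv: LHS [L M T^-2], RHS [L M T^-1] → incorrect ✗
- E = ½mv²: LHS [L^2 M T^-2], RHS [L^2 M T^-2] → correct ✓
- p = m/v: LHS [L M T^-1], RHS [L^-1 M T] → incorrect ✗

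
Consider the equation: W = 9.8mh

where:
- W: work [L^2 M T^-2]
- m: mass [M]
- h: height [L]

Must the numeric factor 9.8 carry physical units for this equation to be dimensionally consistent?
Yes

W has dimensions [L^2 M T^-2], while mh alone has dimensions [L M]. For the equation to balance, the factor 9.8 must carry dimensions [L T^-2] — it is a dimensional constant (a numerical value of a physical quantity with its units suppressed), not a pure number.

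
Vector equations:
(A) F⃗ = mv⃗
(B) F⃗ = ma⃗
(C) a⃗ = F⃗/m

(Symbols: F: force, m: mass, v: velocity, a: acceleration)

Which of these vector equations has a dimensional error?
(A) F⃗ = mv⃗

(A) F⃗ = mv⃗: LHS [L M T^-2], RHS [L M T^-1] ✗ — mass times velocity is momentum, not force; should be ma⃗
(B) F⃗ = ma⃗: LHS [L M T^-2], RHS [L M T^-2] ✓ — Force and acceleration are vectors, mass is a scalar
(C) a⃗ = F⃗/m: LHS [L T^-2], RHS [L T^-2] ✓ — force (vector) divided by mass (scalar)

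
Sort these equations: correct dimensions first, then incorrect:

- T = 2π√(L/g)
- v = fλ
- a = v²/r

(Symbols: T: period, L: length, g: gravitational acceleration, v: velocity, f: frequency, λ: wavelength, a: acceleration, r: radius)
Dimensionally correct: T = 2π√(L/g), v = fλ, a = v²/r
Dimensionally incorrect: none
Ordered (correct first, then incorrect): T = 2π√(L/g), v = fλ, a = v²/r

- T = 2π√(L/g): LHS [T], RHS [T] → correct ✓
- v = fλ: LHS [L T^-1], RHS [L T^-1] → correct ✓
- a = v²/r: LHS [L T^-2], RHS [L T^-2] → correct ✓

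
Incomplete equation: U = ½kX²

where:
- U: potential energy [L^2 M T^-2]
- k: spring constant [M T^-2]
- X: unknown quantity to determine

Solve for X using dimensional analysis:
X = x (displacement), dimensions [L]

U has dimensions [L^2 M T^-2]; the rest of the RHS (½k) has dimensions [M T^-2].
So X² must have dimensions [L^2], i.e. X has dimensions [L] — X = x (displacement).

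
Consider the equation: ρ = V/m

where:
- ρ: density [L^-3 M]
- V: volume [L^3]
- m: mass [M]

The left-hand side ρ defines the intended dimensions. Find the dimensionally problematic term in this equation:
The right-hand side term V/m

ρ has dimensions [L^-3 M], but V/m has dimensions [L^3 M^-1], so the term V/m is dimensionally wrong for ρ.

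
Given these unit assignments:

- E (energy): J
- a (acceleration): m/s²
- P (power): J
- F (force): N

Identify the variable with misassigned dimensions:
P

The variable P (power) should have units W, not J.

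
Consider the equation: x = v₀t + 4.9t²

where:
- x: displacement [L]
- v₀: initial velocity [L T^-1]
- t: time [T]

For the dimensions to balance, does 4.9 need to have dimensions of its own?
Yes

x has dimensions [L], while t² alone has dimensions [T^2]. For the equation to balance, the factor 4.9 must carry dimensions [L T^-2] — it is a dimensional constant (a numerical value of a physical quantity with its units suppressed), not a pure number.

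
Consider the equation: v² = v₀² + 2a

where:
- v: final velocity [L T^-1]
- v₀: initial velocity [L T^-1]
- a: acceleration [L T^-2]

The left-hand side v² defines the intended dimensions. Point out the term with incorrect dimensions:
The term 2a

Checking each RHS term against the LHS:
- v₀²: [L^2 T^-2] — matches v² [L^2 T^-2] ✓
- 2a: [L T^-2] — does NOT match v² [L^2 T^-2] ✗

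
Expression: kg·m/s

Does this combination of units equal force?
No

The expression kg·m/s has dimensions [L M T^-1], but force has dimensions [L M T^-2].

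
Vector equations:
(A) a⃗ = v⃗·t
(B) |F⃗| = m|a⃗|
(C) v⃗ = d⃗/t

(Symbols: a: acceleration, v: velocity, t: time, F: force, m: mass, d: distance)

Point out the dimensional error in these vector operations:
(A) a⃗ = v⃗·t

(A) a⃗ = v⃗·t: LHS [L T^-2], RHS [L] ✗ — acceleration is velocity per time; should be v⃗/t
(B) |F⃗| = m|a⃗|: LHS [L M T^-2], RHS [L M T^-2] ✓ — magnitudes of vectors are scalars
(C) v⃗ = d⃗/t: LHS [L T^-1], RHS [L T^-1] ✓ — displacement (vector) divided by time (scalar)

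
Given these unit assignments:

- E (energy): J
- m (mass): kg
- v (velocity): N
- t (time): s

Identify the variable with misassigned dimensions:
v

The variable v (velocity) should have units m/s, not N.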